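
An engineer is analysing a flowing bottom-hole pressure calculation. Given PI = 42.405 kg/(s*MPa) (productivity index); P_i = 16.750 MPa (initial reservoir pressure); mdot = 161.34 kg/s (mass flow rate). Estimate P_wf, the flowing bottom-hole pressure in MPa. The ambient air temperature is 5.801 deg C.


P_wf = P_i - mdot / PI
P_wf = 16.750 - 161.34 / 42.405
P_wf = 12.945 MPa


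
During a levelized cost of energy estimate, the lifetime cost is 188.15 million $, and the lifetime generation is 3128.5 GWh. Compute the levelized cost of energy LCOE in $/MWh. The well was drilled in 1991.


LCOE = C_tot / E_tot * 100
LCOE = 188.15 / 3128.5 * 100
LCOE = 6.014064 cents/kWh
Convert: 6.014064 cents/kWh * 10.0 = 60.141 $/MWh
LCOE = 60.141 $/MWh


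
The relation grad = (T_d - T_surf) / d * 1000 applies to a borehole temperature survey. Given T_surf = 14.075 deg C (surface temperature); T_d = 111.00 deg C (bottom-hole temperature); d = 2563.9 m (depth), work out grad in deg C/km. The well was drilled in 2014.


grad = (T_d - T_surf) / d * 1000
grad = (111.00 - 14.075) / 2563.9 * 1000
grad = 37.804 deg C/km


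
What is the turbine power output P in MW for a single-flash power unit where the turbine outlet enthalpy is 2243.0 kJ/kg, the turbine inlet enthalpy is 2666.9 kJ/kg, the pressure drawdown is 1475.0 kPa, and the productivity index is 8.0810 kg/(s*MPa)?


Step 1: mdot = PI * dP / 1000 = 8.081 * 1475.0 / 1000 = 11.91947 kg/s
Step 2: P = mdot*(h_in - h_out)/1000 = 11.91947*(2666.9 - 2243.0)/1000 = 5.0527 MW
P = 5.0527 MW


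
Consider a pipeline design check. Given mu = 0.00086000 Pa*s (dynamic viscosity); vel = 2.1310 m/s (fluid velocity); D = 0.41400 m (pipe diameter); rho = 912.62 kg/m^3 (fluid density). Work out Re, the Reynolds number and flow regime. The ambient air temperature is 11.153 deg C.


Step 1: Re = rho*vel*D/mu = 912.62*2.131*0.414/0.00086 = 9.3621e+05
Step 2: Re = 9.3621e+05 > 4000, so flow is turbulent.
Re = 9.3621e+05 (turbulent)


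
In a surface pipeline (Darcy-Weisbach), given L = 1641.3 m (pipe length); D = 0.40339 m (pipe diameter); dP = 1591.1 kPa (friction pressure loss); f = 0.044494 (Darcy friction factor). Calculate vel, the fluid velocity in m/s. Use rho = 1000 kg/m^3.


vel = sqrt(dP*1000*2*D / (f*L*rho))
vel = sqrt(1591.1*1000*2*0.40339 / (0.044494*1641.3*1000))
vel = 4.1926 m/s


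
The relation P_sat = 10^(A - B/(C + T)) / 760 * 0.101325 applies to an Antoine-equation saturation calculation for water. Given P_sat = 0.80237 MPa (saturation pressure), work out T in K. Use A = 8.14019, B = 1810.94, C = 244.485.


T = B / (A - log10(P_sat * 760 / 0.101325)) - C
T = 1810.94 / (8.14019 - log10(0.80237 * 760 / 0.101325)) - 244.485
T = 170.7998 deg C
Convert to K: 170.7998 + 273.15 = 443.95 K
T = 443.95 K


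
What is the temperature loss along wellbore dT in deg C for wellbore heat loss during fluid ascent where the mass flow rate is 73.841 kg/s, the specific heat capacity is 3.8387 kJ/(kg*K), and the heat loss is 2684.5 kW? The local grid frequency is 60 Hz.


dT = Q_loss / (mdot * cp)
dT = 2684.5 / (73.841 * 3.8387)
dT = 9.470691 K
Convert (temperature difference, 1 K = 1 deg C): 9.470691 K = 9.470691 deg C
dT = 9.4707 deg C


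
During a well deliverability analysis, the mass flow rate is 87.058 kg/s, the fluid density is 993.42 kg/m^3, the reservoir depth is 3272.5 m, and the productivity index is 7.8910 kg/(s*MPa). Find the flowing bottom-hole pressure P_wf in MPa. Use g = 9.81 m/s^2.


Step 1: P_i = rho*g*h/1e6 = 993.42*9.81*3272.5/1e6 = 31.89199 MPa
Step 2: P_wf = P_i - mdot/PI = 31.89199 - 87.058/7.891 = 20.859 MPa
P_wf = 20.859 MPa


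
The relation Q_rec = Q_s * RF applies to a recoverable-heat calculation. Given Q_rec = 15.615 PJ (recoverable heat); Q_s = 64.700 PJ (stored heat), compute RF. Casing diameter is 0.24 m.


RF = Q_rec / Q_s
RF = 15.615 / 64.700
RF = 0.24134


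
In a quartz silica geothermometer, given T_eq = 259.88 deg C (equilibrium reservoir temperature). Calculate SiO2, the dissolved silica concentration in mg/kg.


SiO2 = 10^(5.19 - 1309/(T_eq + 273.15))
SiO2 = 10^(5.19 - 1309/(259.88 + 273.15))
SiO2 = 542.29 mg/kg


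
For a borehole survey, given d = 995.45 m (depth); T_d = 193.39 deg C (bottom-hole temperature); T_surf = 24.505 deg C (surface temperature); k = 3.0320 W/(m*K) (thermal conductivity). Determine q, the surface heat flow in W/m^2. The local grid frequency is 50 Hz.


Step 1: grad = (T_d - T_surf)/d * 1000 = (193.39 - 24.505)/995.45 * 1000 = 169.6569 deg C/km
Step 2: q = k * grad / 1000 = 3.032 * 169.6569 / 1000 = 0.51440 W/m^2
q = 0.51440 W/m^2


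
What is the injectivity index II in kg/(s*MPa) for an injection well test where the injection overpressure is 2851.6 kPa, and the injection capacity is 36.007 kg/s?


II = mdot * 1000 / dP
II = 36.007 * 1000 / 2851.6
II = 12.627 kg/(s*MPa)


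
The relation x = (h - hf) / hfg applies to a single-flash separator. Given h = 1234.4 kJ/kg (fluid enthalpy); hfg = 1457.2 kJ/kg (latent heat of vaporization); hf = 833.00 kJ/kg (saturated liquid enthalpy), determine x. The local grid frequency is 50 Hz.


x = (h - hf) / hfg
x = (1234.4 - 833.00) / 1457.2
x = 0.27546


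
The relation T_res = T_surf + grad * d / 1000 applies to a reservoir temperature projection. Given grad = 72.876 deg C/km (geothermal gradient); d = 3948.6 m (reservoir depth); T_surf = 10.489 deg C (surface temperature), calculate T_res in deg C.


T_res = T_surf + grad * d / 1000
T_res = 10.489 + 72.876 * 3948.6 / 1000
T_res = 298.25 deg C


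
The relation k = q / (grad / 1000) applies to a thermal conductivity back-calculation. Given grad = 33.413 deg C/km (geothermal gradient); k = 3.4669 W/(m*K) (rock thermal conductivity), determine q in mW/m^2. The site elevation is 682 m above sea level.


q = k * grad / 1000
q = 3.4669 * 33.413 / 1000
q = 0.1158395 W/m^2
Convert: 0.1158395 W/m^2 * 1000.0 = 115.84 mW/m^2
q = 115.84 mW/m^2


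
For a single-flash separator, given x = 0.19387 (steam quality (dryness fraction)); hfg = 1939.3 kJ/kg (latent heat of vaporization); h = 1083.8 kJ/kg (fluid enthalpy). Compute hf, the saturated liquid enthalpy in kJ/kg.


hf = h - x * hfg
hf = 1083.8 - 0.19387 * 1939.3
hf = 707.83 kJ/kg


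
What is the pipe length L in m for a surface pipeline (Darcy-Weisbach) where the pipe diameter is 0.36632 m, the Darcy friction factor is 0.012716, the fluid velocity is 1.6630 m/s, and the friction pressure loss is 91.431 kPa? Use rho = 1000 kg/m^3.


L = dP*1000*D / (f*rho*vel^2/2)
L = 91.431*1000*0.36632 / (0.012716*1000*1.6630^2/2)
L = 1904.8 m


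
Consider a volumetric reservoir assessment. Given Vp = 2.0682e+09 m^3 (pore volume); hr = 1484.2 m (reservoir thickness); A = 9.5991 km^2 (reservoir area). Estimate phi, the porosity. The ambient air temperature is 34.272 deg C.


phi = Vp / (A * 1e6 * hr)
phi = 2.0682e+09 / (9.5991 * 1e6 * 1484.2)
phi = 0.14517


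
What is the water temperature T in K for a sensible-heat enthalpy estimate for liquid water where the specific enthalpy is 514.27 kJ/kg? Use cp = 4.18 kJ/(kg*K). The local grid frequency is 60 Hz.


T = h / cp
T = 514.27 / 4.18
T = 123.0311 deg C
Convert to K: 123.0311 + 273.15 = 396.18 K
T = 396.18 K


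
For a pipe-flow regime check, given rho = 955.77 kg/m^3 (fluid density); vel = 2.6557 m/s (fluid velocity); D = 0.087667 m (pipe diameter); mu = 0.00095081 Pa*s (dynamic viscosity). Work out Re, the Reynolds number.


Re = rho * vel * D / mu
Re = 955.77 * 2.6557 * 0.087667 / 0.00095081
Re = 2.3403e+05


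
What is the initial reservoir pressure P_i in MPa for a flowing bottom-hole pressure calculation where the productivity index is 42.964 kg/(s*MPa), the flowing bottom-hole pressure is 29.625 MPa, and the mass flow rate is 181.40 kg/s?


P_i = P_wf + mdot / PI
P_i = 29.625 + 181.40 / 42.964
P_i = 33.847 MPa


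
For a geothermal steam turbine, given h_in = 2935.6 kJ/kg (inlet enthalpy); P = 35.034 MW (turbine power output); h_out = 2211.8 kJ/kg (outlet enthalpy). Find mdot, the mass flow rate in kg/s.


mdot = P * 1000 / (h_in - h_out)
mdot = 35.034 * 1000 / (2935.6 - 2211.8)
mdot = 48.403 kg/s


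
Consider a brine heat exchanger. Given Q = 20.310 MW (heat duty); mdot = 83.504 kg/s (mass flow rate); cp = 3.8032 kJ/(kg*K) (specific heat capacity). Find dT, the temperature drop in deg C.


dT = Q * 1000 / (mdot * cp)
dT = 20.310 * 1000 / (83.504 * 3.8032)
dT = 63.95190 K
Convert (temperature difference, 1 K = 1 deg C): 63.95190 K = 63.95190 deg C
dT = 63.952 deg C


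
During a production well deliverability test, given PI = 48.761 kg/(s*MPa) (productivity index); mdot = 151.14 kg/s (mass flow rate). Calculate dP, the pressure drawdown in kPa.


dP = mdot * 1000 / PI
dP = 151.14 * 1000 / 48.761
dP = 3099.6 kPa


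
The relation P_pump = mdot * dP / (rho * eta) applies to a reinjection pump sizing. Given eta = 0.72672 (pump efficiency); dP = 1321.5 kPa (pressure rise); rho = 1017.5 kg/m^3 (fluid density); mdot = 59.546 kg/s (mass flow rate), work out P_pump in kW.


P_pump = mdot * dP / (rho * eta)
P_pump = 59.546 * 1321.5 / (1017.5 * 0.72672)
P_pump = 106.42 kW


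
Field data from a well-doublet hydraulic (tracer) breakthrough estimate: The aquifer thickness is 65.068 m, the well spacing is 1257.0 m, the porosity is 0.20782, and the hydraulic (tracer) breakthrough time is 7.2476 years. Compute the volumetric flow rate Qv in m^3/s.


Qv = pi*hr*phi*L^2 / (3*t_bt*365.25*86400)
Qv = pi*65.068*0.20782*1257.0^2 / (3*7.2476*365.25*86400)
Qv = 0.097826 m^3/s


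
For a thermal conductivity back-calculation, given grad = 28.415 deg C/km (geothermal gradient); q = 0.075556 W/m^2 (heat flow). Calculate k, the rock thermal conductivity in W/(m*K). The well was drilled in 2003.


k = q / (grad / 1000)
k = 0.075556 / (28.415 / 1000)
k = 2.6590 W/(m*K)


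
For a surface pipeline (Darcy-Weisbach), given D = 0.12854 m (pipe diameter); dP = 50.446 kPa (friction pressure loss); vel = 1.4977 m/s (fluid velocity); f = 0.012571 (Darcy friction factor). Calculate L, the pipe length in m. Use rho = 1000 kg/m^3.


L = dP*1000*D / (f*rho*vel^2/2)
L = 50.446*1000*0.12854 / (0.012571*1000*1.4977^2/2)
L = 459.91 m


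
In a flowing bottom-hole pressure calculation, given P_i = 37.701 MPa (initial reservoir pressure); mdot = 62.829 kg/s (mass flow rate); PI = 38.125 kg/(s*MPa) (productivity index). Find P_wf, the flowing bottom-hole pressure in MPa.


P_wf = P_i - mdot / PI
P_wf = 37.701 - 62.829 / 38.125
P_wf = 36.053 MPa


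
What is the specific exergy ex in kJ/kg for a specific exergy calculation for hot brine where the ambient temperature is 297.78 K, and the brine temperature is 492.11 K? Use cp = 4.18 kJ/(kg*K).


ex = cp * ((T_b - T_0) - T_0 * ln(T_b/T_0))
ex = 4.18 * ((492.11 - 297.78) - 297.78 * ln(492.11/297.78))
ex = 187.02 kJ/kg


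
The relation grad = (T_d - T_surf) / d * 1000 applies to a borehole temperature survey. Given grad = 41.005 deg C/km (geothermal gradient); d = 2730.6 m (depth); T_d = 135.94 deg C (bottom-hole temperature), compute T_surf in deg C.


T_surf = T_d - grad * d / 1000
T_surf = 135.94 - 41.005 * 2730.6 / 1000
T_surf = 23.972 deg C


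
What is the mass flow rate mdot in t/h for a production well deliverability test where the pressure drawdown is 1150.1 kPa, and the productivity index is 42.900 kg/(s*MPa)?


mdot = PI * dP / 1000
mdot = 42.900 * 1150.1 / 1000
mdot = 49.33929 kg/s
Convert: 49.33929 kg/s * 3.6 = 177.62 t/h
mdot = 177.62 t/h


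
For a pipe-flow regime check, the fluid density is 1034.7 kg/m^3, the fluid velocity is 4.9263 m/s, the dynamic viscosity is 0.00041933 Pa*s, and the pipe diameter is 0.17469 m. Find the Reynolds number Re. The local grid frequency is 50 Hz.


Re = rho * vel * D / mu
Re = 1034.7 * 4.9263 * 0.17469 / 0.00041933
Re = 2.1235e+06


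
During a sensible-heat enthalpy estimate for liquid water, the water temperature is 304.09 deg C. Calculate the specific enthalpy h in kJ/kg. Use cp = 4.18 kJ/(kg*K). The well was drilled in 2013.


h = cp * T
h = 4.18 * 304.09
h = 1271.1 kJ/kg


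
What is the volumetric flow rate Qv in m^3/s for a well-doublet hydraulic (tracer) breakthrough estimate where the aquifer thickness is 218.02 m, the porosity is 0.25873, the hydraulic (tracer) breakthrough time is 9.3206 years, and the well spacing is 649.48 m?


Qv = pi*hr*phi*L^2 / (3*t_bt*365.25*86400)
Qv = pi*218.02*0.25873*649.48^2 / (3*9.3206*365.25*86400)
Qv = 0.084714 m^3/s


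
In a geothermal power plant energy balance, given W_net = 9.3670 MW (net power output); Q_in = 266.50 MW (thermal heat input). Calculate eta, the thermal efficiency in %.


eta = W_net / Q_in * 100
eta = 9.3670 / 266.50 * 100
eta = 3.5148 %


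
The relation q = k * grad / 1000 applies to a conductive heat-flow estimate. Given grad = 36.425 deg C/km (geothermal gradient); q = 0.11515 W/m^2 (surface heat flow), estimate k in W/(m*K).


k = q * 1000 / grad
k = 0.11515 * 1000 / 36.425
k = 3.1613 W/(m*K)


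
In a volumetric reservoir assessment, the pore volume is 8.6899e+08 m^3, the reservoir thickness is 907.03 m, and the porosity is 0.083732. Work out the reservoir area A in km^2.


A = Vp / (1e6 * hr * phi)
A = 8.6899e+08 / (1e6 * 907.03 * 0.083732)
A = 11.442 km^2


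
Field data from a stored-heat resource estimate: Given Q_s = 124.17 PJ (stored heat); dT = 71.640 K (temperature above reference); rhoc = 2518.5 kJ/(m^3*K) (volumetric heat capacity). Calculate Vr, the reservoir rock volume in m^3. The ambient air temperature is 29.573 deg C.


Vr = Q_s * 1e12 / (rhoc * dT)
Vr = 124.17 * 1e12 / (2518.5 * 71.640)
Vr = 6.8821e+08 m^3


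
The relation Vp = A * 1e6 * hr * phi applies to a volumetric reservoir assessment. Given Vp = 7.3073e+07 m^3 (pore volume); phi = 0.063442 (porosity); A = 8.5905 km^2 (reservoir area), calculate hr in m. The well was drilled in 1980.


hr = Vp / (A * 1e6 * phi)
hr = 7.3073e+07 / (8.5905 * 1e6 * 0.063442)
hr = 134.08 m


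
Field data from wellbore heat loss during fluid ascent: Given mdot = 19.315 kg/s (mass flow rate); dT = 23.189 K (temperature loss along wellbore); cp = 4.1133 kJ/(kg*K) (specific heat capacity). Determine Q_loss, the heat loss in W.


Q_loss = mdot * cp * dT
Q_loss = 19.315 * 4.1133 * 23.189
Q_loss = 1842.329 kW
Convert: 1842.329 kW * 1000.0 = 1.8423e+06 W
Q_loss = 1.8423e+06 W


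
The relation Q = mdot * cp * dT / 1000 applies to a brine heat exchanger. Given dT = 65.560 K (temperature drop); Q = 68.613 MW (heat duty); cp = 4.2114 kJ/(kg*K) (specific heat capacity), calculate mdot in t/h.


mdot = Q * 1000 / (cp * dT)
mdot = 68.613 * 1000 / (4.2114 * 65.560)
mdot = 248.5083 kg/s
Convert: 248.5083 kg/s * 3.6 = 894.63 t/h
mdot = 894.63 t/h


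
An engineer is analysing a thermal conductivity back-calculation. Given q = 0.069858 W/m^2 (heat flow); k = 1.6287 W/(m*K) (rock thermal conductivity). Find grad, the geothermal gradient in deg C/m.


grad = q / k * 1000
grad = 0.069858 / 1.6287 * 1000
grad = 42.89188 deg C/km
Convert: 42.89188 deg C/km * 0.001 = 0.042892 deg C/m
grad = 0.042892 deg C/m


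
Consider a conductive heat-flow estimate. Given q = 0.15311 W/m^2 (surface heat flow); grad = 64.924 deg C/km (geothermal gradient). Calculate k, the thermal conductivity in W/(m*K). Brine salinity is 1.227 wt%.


k = q * 1000 / grad
k = 0.15311 * 1000 / 64.924
k = 2.3583 W/(m*K)


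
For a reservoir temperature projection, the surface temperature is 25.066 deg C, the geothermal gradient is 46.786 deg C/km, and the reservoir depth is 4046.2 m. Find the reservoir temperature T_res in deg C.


T_res = T_surf + grad * d / 1000
T_res = 25.066 + 46.786 * 4046.2 / 1000
T_res = 214.37 deg C


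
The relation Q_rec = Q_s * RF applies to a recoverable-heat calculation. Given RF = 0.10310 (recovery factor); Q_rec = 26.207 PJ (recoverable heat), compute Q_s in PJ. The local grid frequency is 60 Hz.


Q_s = Q_rec / RF
Q_s = 26.207 / 0.10310
Q_s = 254.19 PJ


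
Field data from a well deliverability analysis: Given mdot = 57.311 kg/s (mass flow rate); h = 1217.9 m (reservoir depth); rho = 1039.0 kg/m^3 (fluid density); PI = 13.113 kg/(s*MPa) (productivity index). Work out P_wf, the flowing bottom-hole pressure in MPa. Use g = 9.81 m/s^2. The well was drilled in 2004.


Step 1: P_i = rho*g*h/1e6 = 1039.0*9.81*1217.9/1e6 = 12.41356 MPa
Step 2: P_wf = P_i - mdot/PI = 12.41356 - 57.311/13.113 = 8.0430 MPa
P_wf = 8.0430 MPa


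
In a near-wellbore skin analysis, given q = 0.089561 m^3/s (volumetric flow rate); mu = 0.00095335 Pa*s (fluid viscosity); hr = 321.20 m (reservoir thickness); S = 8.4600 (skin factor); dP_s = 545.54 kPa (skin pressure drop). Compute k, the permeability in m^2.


k = S*q*mu / (2*pi*dP_s*1000*hr)
k = 8.4600*0.089561*0.00095335 / (2*pi*545.54*1000*321.20)
k = 6.5608e-13 m^2


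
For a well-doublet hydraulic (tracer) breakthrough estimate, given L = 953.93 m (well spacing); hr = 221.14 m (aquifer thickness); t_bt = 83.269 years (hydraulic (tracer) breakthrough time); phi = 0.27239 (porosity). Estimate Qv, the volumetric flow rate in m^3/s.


Qv = pi*hr*phi*L^2 / (3*t_bt*365.25*86400)
Qv = pi*221.14*0.27239*953.93^2 / (3*83.269*365.25*86400)
Qv = 0.021844 m^3/s


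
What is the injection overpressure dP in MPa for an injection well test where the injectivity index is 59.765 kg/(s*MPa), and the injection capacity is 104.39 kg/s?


dP = mdot * 1000 / II
dP = 104.39 * 1000 / 59.765
dP = 1746.674 kPa
Convert: 1746.674 kPa * 0.001 = 1.7467 MPa
dP = 1.7467 MPa


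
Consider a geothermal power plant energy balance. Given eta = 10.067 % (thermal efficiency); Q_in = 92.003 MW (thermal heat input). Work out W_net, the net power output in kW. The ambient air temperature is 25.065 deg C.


W_net = eta / 100 * Q_in
W_net = 10.067 / 100 * 92.003
W_net = 9.261942 MW
Convert: 9.261942 MW * 1000.0 = 9261.9 kW
W_net = 9261.9 kW


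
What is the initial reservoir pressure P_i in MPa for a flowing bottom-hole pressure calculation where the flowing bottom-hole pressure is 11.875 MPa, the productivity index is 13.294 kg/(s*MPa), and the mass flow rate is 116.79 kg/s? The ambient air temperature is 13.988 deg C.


P_i = P_wf + mdot / PI
P_i = 11.875 + 116.79 / 13.294
P_i = 20.660 MPa


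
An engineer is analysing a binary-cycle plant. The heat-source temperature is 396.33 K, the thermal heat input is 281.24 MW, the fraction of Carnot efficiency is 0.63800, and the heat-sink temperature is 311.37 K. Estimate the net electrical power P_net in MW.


Step 1: eta = (1 - Tc/Th)*f = (1 - 311.37/396.33)*0.638 = 0.1367660
Step 2: P_net = eta * Q_in = 0.1367660 * 281.24 = 38.464 MW
P_net = 38.464 MW


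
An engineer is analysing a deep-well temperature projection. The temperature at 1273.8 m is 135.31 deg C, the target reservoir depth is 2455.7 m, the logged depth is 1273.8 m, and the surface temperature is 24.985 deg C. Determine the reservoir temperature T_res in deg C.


Step 1: grad = (T_d1 - T_surf)/d1 * 1000 = (135.31 - 24.985)/1273.8 * 1000 = 86.61093 deg C/km
Step 2: T_res = T_surf + grad*d2/1000 = 24.985 + 86.61093*2455.7/1000 = 237.68 deg C
T_res = 237.68 deg C


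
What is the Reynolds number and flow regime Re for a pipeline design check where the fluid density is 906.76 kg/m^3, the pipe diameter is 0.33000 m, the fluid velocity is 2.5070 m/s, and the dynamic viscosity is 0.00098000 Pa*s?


Step 1: Re = rho*vel*D/mu = 906.76*2.507*0.33/0.00098 = 7.6548e+05
Step 2: Re = 7.6548e+05 > 4000, so flow is turbulent.
Re = 7.6548e+05 (turbulent)


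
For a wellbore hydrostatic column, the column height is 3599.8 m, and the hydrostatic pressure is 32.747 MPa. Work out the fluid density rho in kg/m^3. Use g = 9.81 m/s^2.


rho = P * 1e6 / (g * h)
rho = 32.747 * 1e6 / (9.81 * 3599.8)
rho = 927.31 kg/m^3


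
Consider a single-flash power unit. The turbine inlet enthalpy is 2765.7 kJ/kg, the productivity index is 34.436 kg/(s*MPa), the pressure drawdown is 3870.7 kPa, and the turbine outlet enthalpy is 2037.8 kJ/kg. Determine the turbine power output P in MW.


Step 1: mdot = PI * dP / 1000 = 34.436 * 3870.7 / 1000 = 133.2914 kg/s
Step 2: P = mdot*(h_in - h_out)/1000 = 133.2914*(2765.7 - 2037.8)/1000 = 97.023 MW
P = 97.023 MW


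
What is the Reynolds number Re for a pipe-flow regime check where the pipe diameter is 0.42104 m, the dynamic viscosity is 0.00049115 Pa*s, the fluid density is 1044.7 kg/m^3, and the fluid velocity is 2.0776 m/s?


Re = rho * vel * D / mu
Re = 1044.7 * 2.0776 * 0.42104 / 0.00049115
Re = 1.8606e+06


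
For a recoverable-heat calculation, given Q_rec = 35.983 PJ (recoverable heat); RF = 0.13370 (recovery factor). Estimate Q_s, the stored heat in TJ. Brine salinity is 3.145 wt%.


Q_s = Q_rec / RF
Q_s = 35.983 / 0.13370
Q_s = 269.1324 PJ
Convert: 269.1324 PJ * 1000.0 = 2.6913e+05 TJ
Q_s = 2.6913e+05 TJ


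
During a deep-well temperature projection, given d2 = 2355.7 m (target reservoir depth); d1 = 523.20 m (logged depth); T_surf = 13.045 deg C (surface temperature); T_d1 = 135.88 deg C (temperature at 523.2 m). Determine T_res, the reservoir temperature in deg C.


Step 1: grad = (T_d1 - T_surf)/d1 * 1000 = (135.88 - 13.045)/523.2 * 1000 = 234.7764 deg C/km
Step 2: T_res = T_surf + grad*d2/1000 = 13.045 + 234.7764*2355.7/1000 = 566.11 deg C
T_res = 566.11 deg C


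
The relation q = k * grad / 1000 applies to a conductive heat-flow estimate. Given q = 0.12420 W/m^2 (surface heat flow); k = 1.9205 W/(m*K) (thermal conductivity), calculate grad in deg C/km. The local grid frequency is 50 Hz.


grad = q * 1000 / k
grad = 0.12420 * 1000 / 1.9205
grad = 64.671 deg C/km


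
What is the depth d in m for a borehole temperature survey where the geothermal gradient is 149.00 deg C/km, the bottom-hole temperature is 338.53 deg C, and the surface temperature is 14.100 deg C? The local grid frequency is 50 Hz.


d = (T_d - T_surf) / grad * 1000
d = (338.53 - 14.100) / 149.00 * 1000
d = 2177.4 m


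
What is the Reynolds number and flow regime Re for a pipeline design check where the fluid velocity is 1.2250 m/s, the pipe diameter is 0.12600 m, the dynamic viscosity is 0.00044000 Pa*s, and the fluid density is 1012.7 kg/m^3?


Step 1: Re = rho*vel*D/mu = 1012.7*1.225*0.126/0.00044 = 3.5525e+05
Step 2: Re = 3.5525e+05 > 4000, so flow is turbulent.
Re = 3.5525e+05 (turbulent)


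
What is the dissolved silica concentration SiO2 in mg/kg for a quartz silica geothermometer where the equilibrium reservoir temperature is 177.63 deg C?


SiO2 = 10^(5.19 - 1309/(T_eq + 273.15))
SiO2 = 10^(5.19 - 1309/(177.63 + 273.15))
SiO2 = 193.26 mg/kg


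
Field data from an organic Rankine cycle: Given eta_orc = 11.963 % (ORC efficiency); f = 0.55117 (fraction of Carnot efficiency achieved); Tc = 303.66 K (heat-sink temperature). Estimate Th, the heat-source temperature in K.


Th = Tc / (1 - (eta_orc/100)/f)
Th = 303.66 / (1 - (11.963/100)/0.55117)
Th = 387.84 K


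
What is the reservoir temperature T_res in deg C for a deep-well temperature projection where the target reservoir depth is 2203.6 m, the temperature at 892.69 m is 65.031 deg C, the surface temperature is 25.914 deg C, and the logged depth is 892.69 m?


Step 1: grad = (T_d1 - T_surf)/d1 * 1000 = (65.031 - 25.914)/892.69 * 1000 = 43.81924 deg C/km
Step 2: T_res = T_surf + grad*d2/1000 = 25.914 + 43.81924*2203.6/1000 = 122.47 deg C
T_res = 122.47 deg C


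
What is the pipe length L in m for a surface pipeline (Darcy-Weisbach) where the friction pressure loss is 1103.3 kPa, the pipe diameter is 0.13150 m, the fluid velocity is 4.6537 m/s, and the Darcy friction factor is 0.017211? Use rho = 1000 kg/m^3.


L = dP*1000*D / (f*rho*vel^2/2)
L = 1103.3*1000*0.13150 / (0.017211*1000*4.6537^2/2)
L = 778.48 m


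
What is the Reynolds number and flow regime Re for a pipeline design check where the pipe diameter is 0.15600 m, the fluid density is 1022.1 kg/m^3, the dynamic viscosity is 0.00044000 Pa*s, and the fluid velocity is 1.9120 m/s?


Step 1: Re = rho*vel*D/mu = 1022.1*1.912*0.156/0.00044 = 6.9287e+05
Step 2: Re = 6.9287e+05 > 4000, so flow is turbulent.
Re = 6.9287e+05 (turbulent)


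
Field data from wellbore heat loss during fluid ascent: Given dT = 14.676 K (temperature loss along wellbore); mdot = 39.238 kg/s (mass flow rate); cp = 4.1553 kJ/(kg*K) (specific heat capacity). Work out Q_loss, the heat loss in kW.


Q_loss = mdot * cp * dT
Q_loss = 39.238 * 4.1553 * 14.676
Q_loss = 2392.9 kW


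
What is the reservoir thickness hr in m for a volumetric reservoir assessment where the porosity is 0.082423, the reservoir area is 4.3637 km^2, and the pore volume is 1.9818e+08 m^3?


hr = Vp / (A * 1e6 * phi)
hr = 1.9818e+08 / (4.3637 * 1e6 * 0.082423)
hr = 551.01 m


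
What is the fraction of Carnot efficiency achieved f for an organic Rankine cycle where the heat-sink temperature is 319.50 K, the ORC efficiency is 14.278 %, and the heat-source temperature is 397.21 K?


f = (eta_orc/100) / (1 - Tc/Th)
f = (14.278/100) / (1 - 319.50/397.21)
f = 0.72981


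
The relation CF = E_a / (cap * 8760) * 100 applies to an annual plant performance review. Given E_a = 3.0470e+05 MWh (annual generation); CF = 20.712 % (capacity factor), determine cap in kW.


cap = E_a / (CF/100 * 8760)
cap = 3.0470e+05 / (20.712/100 * 8760)
cap = 167.9370 MW
Convert: 167.9370 MW * 1000.0 = 1.6794e+05 kW
cap = 1.6794e+05 kW


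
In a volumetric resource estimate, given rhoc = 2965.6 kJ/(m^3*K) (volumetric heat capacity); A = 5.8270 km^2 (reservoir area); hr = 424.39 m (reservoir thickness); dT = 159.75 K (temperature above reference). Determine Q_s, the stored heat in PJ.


Step 1: Vr = A*1e6*hr = 5.827*1e6*424.39 = 2.472921e+09 m^3
Step 2: Q_s = Vr*rhoc*dT/1e12 = 2.472921e+09*2965.6*159.75/1e12 = 1171.6 PJ
Q_s = 1171.6 PJ


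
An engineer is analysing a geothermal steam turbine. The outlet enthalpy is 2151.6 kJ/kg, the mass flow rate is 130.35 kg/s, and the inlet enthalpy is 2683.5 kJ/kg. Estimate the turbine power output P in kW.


P = mdot * (h_in - h_out) / 1000
P = 130.35 * (2683.5 - 2151.6) / 1000
P = 69.33317 MW
Convert: 69.33317 MW * 1000.0 = 69333 kW
P = 69333 kW


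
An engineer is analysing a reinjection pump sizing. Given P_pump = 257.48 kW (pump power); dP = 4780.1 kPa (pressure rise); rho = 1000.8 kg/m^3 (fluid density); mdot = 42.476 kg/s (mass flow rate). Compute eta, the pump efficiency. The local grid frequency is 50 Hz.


eta = mdot * dP / (rho * P_pump)
eta = 42.476 * 4780.1 / (1000.8 * 257.48)
eta = 0.78793


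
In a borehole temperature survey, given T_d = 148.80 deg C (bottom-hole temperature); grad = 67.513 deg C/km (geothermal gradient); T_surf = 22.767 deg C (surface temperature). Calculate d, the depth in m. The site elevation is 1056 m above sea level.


d = (T_d - T_surf) / grad * 1000
d = (148.80 - 22.767) / 67.513 * 1000
d = 1866.8 m


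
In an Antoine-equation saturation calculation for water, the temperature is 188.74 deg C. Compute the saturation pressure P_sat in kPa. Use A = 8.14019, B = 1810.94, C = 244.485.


P_sat = 10^(A - B/(C + T)) / 760 * 0.101325
P_sat = 10^(8.14019 - 1810.94/(244.485 + 188.74)) / 760 * 0.101325
P_sat = 1.216062 MPa
Convert: 1.216062 MPa * 1000.0 = 1216.1 kPa
P_sat = 1216.1 kPa


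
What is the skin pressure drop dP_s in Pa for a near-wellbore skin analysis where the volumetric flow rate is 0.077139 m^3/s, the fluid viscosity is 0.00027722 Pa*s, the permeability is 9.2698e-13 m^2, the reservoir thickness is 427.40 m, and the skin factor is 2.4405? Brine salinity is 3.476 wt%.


dP_s = S * q * mu / (2*pi*k*hr) / 1000
dP_s = 2.4405 * 0.077139 * 0.00027722 / (2*pi*9.2698e-13*427.40) / 1000
dP_s = 20.96489 kPa
Convert: 20.96489 kPa * 1000.0 = 20965 Pa
dP_s = 20965 Pa


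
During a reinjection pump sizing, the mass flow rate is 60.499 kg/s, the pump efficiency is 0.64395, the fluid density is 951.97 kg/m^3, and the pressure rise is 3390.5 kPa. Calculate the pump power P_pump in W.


P_pump = mdot * dP / (rho * eta)
P_pump = 60.499 * 3390.5 / (951.97 * 0.64395)
P_pump = 334.6082 kW
Convert: 334.6082 kW * 1000.0 = 3.3461e+05 W
P_pump = 3.3461e+05 W


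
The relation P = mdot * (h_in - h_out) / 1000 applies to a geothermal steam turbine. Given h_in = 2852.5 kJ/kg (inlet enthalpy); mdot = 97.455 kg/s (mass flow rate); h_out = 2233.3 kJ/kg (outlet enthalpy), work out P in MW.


P = mdot * (h_in - h_out) / 1000
P = 97.455 * (2852.5 - 2233.3) / 1000
P = 60.344 MW


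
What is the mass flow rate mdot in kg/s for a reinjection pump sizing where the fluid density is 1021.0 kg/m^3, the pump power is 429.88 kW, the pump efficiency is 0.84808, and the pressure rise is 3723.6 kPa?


mdot = P_pump * rho * eta / dP
mdot = 429.88 * 1021.0 * 0.84808 / 3723.6
mdot = 99.965 kg/s


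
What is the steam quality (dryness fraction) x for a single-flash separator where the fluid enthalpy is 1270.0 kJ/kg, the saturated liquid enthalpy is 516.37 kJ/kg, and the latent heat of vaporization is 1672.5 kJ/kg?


x = (h - hf) / hfg
x = (1270.0 - 516.37) / 1672.5
x = 0.45060


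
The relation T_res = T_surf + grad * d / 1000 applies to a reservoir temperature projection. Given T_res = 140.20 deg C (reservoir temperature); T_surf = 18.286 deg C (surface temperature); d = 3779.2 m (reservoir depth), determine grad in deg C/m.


grad = (T_res - T_surf) / d * 1000
grad = (140.20 - 18.286) / 3779.2 * 1000
grad = 32.25921 deg C/km
Convert: 32.25921 deg C/km * 0.001 = 0.032259 deg C/m
grad = 0.032259 deg C/m


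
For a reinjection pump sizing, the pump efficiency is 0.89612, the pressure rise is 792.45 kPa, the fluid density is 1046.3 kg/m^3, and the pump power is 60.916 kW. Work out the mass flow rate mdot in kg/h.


mdot = P_pump * rho * eta / dP
mdot = 60.916 * 1046.3 * 0.89612 / 792.45
mdot = 72.07454 kg/s
Convert: 72.07454 kg/s * 3600.0 = 2.5947e+05 kg/h
mdot = 2.5947e+05 kg/h


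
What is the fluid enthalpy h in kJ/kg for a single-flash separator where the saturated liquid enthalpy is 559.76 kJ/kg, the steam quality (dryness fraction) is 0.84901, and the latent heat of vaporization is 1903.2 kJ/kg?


h = hf + x * hfg
h = 559.76 + 0.84901 * 1903.2
h = 2175.6 kJ/kg


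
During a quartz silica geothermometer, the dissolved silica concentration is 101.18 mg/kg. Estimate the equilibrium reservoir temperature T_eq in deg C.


T_eq = 1309 / (5.19 - log10(SiO2)) - 273.15
T_eq = 1309 / (5.19 - log10(101.18)) - 273.15
T_eq = 137.85 deg C


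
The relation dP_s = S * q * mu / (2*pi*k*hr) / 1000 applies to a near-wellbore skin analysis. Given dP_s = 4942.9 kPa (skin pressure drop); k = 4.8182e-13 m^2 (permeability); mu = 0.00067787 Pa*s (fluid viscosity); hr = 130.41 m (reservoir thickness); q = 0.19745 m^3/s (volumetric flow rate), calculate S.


S = dP_s * 1000 * 2*pi*k*hr / (q*mu)
S = 4942.9 * 1000 * 2*pi*4.8182e-13*130.41 / (0.19745*0.00067787)
S = 14.580


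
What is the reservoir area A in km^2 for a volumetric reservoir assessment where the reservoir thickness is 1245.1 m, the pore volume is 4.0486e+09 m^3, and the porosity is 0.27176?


A = Vp / (1e6 * hr * phi)
A = 4.0486e+09 / (1e6 * 1245.1 * 0.27176)
A = 11.965 km^2


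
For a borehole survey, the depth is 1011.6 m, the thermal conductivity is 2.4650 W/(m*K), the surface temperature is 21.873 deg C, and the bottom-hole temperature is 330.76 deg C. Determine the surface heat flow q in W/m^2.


Step 1: grad = (T_d - T_surf)/d * 1000 = (330.76 - 21.873)/1011.6 * 1000 = 305.3450 deg C/km
Step 2: q = k * grad / 1000 = 2.465 * 305.3450 / 1000 = 0.75268 W/m^2
q = 0.75268 W/m^2


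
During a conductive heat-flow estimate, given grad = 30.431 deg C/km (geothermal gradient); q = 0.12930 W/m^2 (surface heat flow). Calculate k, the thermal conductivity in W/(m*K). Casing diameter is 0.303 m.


k = q * 1000 / grad
k = 0.12930 * 1000 / 30.431
k = 4.2490 W/(m*K)


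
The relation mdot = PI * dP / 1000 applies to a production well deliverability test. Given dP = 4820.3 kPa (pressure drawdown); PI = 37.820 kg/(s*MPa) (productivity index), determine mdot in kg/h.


mdot = PI * dP / 1000
mdot = 37.820 * 4820.3 / 1000
mdot = 182.3037 kg/s
Convert: 182.3037 kg/s * 3600.0 = 6.5629e+05 kg/h
mdot = 6.5629e+05 kg/h


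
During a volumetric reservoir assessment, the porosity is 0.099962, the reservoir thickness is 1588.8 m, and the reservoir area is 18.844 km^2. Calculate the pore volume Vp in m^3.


Vp = A * 1e6 * hr * phi
Vp = 18.844 * 1e6 * 1588.8 * 0.099962
Vp = 2.9928e+09 m^3


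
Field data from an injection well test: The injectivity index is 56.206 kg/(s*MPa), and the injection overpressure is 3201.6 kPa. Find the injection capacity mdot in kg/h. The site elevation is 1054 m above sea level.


mdot = II * dP / 1000
mdot = 56.206 * 3201.6 / 1000
mdot = 179.9491 kg/s
Convert: 179.9491 kg/s * 3600.0 = 6.4782e+05 kg/h
mdot = 6.4782e+05 kg/h


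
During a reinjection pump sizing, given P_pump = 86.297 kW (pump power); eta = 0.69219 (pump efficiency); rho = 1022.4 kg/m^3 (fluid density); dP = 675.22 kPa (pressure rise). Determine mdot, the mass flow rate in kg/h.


mdot = P_pump * rho * eta / dP
mdot = 86.297 * 1022.4 * 0.69219 / 675.22
mdot = 90.44750 kg/s
Convert: 90.44750 kg/s * 3600.0 = 3.2561e+05 kg/h
mdot = 3.2561e+05 kg/h


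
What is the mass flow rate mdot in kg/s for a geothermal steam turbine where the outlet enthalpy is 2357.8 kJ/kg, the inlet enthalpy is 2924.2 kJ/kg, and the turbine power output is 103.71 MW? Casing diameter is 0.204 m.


mdot = P * 1000 / (h_in - h_out)
mdot = 103.71 * 1000 / (2924.2 - 2357.8)
mdot = 183.10 kg/s


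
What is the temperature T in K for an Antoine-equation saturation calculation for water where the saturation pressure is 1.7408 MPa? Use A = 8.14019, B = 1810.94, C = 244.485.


T = B / (A - log10(P_sat * 760 / 0.101325)) - C
T = 1810.94 / (8.14019 - log10(1.7408 * 760 / 0.101325)) - 244.485
T = 205.5113 deg C
Convert to K: 205.5113 + 273.15 = 478.66 K
T = 478.66 K


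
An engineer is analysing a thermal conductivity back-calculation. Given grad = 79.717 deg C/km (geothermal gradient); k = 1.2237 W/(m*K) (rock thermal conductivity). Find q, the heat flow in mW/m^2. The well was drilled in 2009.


q = k * grad / 1000
q = 1.2237 * 79.717 / 1000
q = 0.09754969 W/m^2
Convert: 0.09754969 W/m^2 * 1000.0 = 97.550 mW/m^2
q = 97.550 mW/m^2


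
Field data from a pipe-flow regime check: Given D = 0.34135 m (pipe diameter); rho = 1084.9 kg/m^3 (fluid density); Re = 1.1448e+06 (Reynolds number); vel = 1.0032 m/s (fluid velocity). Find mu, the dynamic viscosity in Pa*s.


mu = rho * vel * D / Re
mu = 1084.9 * 1.0032 * 0.34135 / 1.1448e+06
mu = 0.00032452 Pa*s


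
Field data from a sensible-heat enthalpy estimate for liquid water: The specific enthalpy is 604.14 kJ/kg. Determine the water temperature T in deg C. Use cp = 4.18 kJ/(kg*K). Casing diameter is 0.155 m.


T = h / cp
T = 604.14 / 4.18
T = 144.53 deg C


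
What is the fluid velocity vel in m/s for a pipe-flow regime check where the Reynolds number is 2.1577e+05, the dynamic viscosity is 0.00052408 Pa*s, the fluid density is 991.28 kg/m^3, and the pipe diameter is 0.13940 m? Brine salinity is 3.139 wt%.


vel = Re * mu / (rho * D)
vel = 2.1577e+05 * 0.00052408 / (991.28 * 0.13940)
vel = 0.81833 m/s


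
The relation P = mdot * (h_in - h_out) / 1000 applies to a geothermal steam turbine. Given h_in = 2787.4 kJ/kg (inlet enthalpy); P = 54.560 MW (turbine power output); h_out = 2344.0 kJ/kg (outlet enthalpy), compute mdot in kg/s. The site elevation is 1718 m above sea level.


mdot = P * 1000 / (h_in - h_out)
mdot = 54.560 * 1000 / (2787.4 - 2344.0)
mdot = 123.05 kg/s


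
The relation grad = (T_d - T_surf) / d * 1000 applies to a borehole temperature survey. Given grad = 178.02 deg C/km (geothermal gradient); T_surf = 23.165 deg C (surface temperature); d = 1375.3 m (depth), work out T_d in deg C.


T_d = T_surf + grad * d / 1000
T_d = 23.165 + 178.02 * 1375.3 / 1000
T_d = 268.00 deg C


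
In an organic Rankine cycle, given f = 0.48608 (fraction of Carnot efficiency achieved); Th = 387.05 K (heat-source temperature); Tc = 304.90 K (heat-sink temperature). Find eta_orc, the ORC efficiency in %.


eta_orc = (1 - Tc/Th) * f * 100
eta_orc = (1 - 304.90/387.05) * 0.48608 * 100
eta_orc = 10.317 %


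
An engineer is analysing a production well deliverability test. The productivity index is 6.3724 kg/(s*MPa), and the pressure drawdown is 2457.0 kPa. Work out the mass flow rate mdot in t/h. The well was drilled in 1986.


mdot = PI * dP / 1000
mdot = 6.3724 * 2457.0 / 1000
mdot = 15.65699 kg/s
Convert: 15.65699 kg/s * 3.6 = 56.365 t/h
mdot = 56.365 t/h


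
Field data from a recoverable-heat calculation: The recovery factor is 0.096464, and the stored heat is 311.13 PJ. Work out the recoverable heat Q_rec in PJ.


Q_rec = Q_s * RF
Q_rec = 311.13 * 0.096464
Q_rec = 30.013 PJ


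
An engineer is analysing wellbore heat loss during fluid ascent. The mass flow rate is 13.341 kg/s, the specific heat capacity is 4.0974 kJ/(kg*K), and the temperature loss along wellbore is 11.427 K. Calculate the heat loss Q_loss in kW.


Q_loss = mdot * cp * dT
Q_loss = 13.341 * 4.0974 * 11.427
Q_loss = 624.64 kW


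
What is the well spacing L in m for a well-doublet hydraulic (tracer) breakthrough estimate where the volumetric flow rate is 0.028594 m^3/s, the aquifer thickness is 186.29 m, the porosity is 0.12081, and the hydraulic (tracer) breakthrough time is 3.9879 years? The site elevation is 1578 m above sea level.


L = sqrt(t_bt*365.25*86400*3*Qv / (pi*hr*phi))
L = sqrt(3.9879*365.25*86400*3*0.028594 / (pi*186.29*0.12081))
L = 390.75 m


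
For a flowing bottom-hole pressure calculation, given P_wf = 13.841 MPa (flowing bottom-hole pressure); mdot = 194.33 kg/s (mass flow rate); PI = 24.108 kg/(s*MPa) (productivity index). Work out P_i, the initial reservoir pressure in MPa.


P_i = P_wf + mdot / PI
P_i = 13.841 + 194.33 / 24.108
P_i = 21.902 MPa


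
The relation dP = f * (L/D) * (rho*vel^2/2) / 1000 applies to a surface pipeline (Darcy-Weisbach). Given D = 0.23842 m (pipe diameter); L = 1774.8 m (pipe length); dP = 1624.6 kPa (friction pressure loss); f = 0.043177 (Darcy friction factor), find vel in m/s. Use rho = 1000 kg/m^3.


vel = sqrt(dP*1000*2*D / (f*L*rho))
vel = sqrt(1624.6*1000*2*0.23842 / (0.043177*1774.8*1000))
vel = 3.1795 m/s


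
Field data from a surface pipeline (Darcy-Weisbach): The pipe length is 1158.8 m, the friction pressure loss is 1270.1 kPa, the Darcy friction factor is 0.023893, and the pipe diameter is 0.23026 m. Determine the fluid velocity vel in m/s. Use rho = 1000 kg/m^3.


vel = sqrt(dP*1000*2*D / (f*L*rho))
vel = sqrt(1270.1*1000*2*0.23026 / (0.023893*1158.8*1000))
vel = 4.5962 m/s


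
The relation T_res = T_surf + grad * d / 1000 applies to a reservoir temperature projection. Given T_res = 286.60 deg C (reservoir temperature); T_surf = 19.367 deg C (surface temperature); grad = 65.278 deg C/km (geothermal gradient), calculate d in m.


d = (T_res - T_surf) / grad * 1000
d = (286.60 - 19.367) / 65.278 * 1000
d = 4093.8 m


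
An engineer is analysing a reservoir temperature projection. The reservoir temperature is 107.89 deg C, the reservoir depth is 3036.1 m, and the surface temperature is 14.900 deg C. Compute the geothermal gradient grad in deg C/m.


grad = (T_res - T_surf) / d * 1000
grad = (107.89 - 14.900) / 3036.1 * 1000
grad = 30.62811 deg C/km
Convert: 30.62811 deg C/km * 0.001 = 0.030628 deg C/m
grad = 0.030628 deg C/m


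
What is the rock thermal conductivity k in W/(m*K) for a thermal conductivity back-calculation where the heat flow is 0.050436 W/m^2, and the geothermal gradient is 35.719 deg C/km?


k = q / (grad / 1000)
k = 0.050436 / (35.719 / 1000)
k = 1.4120 W/(m*K)
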